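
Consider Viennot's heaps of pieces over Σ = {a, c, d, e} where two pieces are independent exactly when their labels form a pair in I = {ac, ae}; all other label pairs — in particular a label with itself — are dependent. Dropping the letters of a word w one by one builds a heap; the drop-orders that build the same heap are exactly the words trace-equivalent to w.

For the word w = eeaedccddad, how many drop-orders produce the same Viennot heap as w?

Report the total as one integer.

4

0(e) covers ∅
1(e) covers 0:e
2(a) covers ∅
3(e) covers 1:e
4(d) covers 2:a, 3:e
5(c) covers 4:d
6(c) covers 5:c
7(d) covers 6:c
8(d) covers 7:d
9(a) covers 8:d
10(d) covers 9:a
floor of heap: 0:e, 2:a
completions by unplaced set U, small U first (add the entries for U minus each lowest piece of U):
  |U|=1: {10}:1
  |U|=2: {9,10}:1
  |U|=3: {8,9,10}:1
  |U|=4: {7,8,9,10}:1
  |U|=5: {6,7,8,9,10}:1
  |U|=6: {5,6,7,8,9,10}:1
  |U|=7: {4,5,6,7,8,9,10}:1
  |U|=8: {2,4,5,6,7,8,9,10}:1  {3,4,5,6,7,8,9,10}:1
  |U|=9: {1,3,4,5,6,7,8,9,10}:1  {2,3,4,5,6,7,8,9,10}:2
  start at 0(e): 3
  start at 2(a): 1
sum over floor = 4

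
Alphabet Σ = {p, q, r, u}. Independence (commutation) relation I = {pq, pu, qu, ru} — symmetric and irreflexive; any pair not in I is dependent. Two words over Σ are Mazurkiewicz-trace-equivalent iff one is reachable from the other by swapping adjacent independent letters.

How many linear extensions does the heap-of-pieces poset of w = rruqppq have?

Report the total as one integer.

drop 0:r onto floor
drop 1:r onto {0:r}
drop 2:u onto floor
drop 3:q onto {1:r}
drop 4:p onto {1:r}
drop 5:p onto {4:p}
drop 6:q onto {3:q}
ground layer = {0:r, 2:u}
drop-orders for the pieces not yet dropped (sum over which currently-grounded one goes next):
  1 to go: {2} 1  {5} 1  {6} 1
  2 to go: {2,5} 2  {2,6} 2  {3,6} 1  {4,5} 1  {5,6} 2
  3 to go: {2,3,6} 3  {2,4,5} 3  {2,5,6} 6  {3,5,6} 3  {4,5,6} 3
  4 to go: {2,3,5,6} 12  {2,4,5,6} 12  {3,4,5,6} 6
  5 to go: {1,3,4,5,6} 6  {2,3,4,5,6} 30
  if 0:r drops first: 36 orders
  if 2:u drops first: 6 orders
heap linearizations: 42

42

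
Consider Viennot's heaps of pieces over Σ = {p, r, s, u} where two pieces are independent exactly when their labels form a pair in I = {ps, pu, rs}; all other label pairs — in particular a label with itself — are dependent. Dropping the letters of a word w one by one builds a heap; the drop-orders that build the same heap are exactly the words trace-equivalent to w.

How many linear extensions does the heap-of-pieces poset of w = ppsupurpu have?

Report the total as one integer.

40

drop 0:p onto floor
drop 1:p onto {0:p}
drop 2:s onto floor
drop 3:u onto {2:s}
drop 4:p onto {1:p}
drop 5:u onto {3:u}
drop 6:r onto {4:p, 5:u}
drop 7:p onto {6:r}
drop 8:u onto {6:r}
ground layer = {0:p, 2:s}
drop-orders for the pieces not yet dropped (sum over which currently-grounded one goes next):
  1 to go: {7} 1  {8} 1
  2 to go: {7,8} 2
  3 to go: {6,7,8} 2
  4 to go: {4,6,7,8} 2  {5,6,7,8} 2
  5 to go: {1,4,6,7,8} 2  {3,5,6,7,8} 2  {4,5,6,7,8} 4
  6 to go: {0,1,4,6,7,8} 2  {1,4,5,6,7,8} 6  {2,3,5,6,7,8} 2  {3,4,5,6,7,8} 6
  7 to go: {0,1,4,5,6,7,8} 8  {1,3,4,5,6,7,8} 12  {2,3,4,5,6,7,8} 8
  if 0:p drops first: 20 orders
  if 2:s drops first: 20 orders
heap linearizations: 40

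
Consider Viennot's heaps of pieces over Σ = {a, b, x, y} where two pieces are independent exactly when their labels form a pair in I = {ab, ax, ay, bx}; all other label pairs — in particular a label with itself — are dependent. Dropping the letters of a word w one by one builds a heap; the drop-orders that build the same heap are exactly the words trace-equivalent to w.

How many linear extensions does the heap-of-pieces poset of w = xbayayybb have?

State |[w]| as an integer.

#0=x has no predecessor
#1=b has no predecessor
#2=a has no predecessor
#3=y depends on [0:x, 1:b]
#4=a depends on [2:a]
#5=y depends on [3:y]
#6=y depends on [5:y]
#7=b depends on [6:y]
#8=b depends on [7:b]
sources: [0:x, 1:b, 2:a]
N(rest) = Σ N(rest − s) over sources s of rest; N(one piece) = 1:
  size 1 → [4]=1  [8]=1
  size 2 → [2,4]=1  [4,8]=2  [7,8]=1
  size 3 → [2,4,8]=3  [4,7,8]=3  [6,7,8]=1
  size 4 → [2,4,7,8]=6  [4,6,7,8]=4  [5,6,7,8]=1
  size 5 → [2,4,6,7,8]=10  [3,5,6,7,8]=1  [4,5,6,7,8]=5
  size 6 → [0,3,5,6,7,8]=1  [1,3,5,6,7,8]=1  [2,4,5,6,7,8]=15  [3,4,5,6,7,8]=6
  size 7 → [0,1,3,5,6,7,8]=2  [0,3,4,5,6,7,8]=7  [1,3,4,5,6,7,8]=7  [2,3,4,5,6,7,8]=21
  first=0(x) contributes 28
  first=1(b) contributes 28
  first=2(a) contributes 16
|[w]| = 72

72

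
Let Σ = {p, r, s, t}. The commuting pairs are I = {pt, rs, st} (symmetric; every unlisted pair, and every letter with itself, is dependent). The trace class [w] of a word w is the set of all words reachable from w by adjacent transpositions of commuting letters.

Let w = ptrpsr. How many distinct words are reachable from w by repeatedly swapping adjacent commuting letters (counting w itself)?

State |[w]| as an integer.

0(p) covers ∅
1(t) covers ∅
2(r) covers 0:p, 1:t
3(p) covers 2:r
4(s) covers 3:p
5(r) covers 3:p
floor of heap: 0:p, 1:t
completions by unplaced set U, small U first (add the entries for U minus each lowest piece of U):
  |U|=1: {4}:1  {5}:1
  |U|=2: {4,5}:2
  |U|=3: {3,4,5}:2
  |U|=4: {2,3,4,5}:2
  start at 0(p): 2
  start at 1(t): 2
sum over floor = 4

4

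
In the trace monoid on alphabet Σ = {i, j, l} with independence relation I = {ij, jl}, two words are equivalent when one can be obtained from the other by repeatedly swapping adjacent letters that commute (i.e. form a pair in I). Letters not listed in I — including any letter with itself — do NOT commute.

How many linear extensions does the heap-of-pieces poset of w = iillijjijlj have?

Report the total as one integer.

330

#0=i has no predecessor
#1=i depends on [0:i]
#2=l depends on [1:i]
#3=l depends on [2:l]
#4=i depends on [3:l]
#5=j has no predecessor
#6=j depends on [5:j]
#7=i depends on [4:i]
#8=j depends on [6:j]
#9=l depends on [7:i]
#10=j depends on [8:j]
sources: [0:i, 5:j]
N(rest) = Σ N(rest − s) over sources s of rest; N(one piece) = 1:
  size 1 → [9]=1  [10]=1
  size 2 → [7,9]=1  [8,10]=1  [9,10]=2
  size 3 → [4,7,9]=1  [6,8,10]=1  [7,9,10]=3  [8,9,10]=3
  size 4 → [3,4,7,9]=1  [4,7,9,10]=4  [5,6,8,10]=1  [6,8,9,10]=4  [7,8,9,10]=6
  size 5 → [2,3,4,7,9]=1  [3,4,7,9,10]=5  [4,7,8,9,10]=10  [5,6,8,9,10]=5  [6,7,8,9,10]=10
  size 6 → [1,2,3,4,7,9]=1  [2,3,4,7,9,10]=6  [3,4,7,8,9,10]=15  [4,6,7,8,9,10]=20  [5,6,7,8,9,10]=15
  size 7 → [0,1,2,3,4,7,9]=1  [1,2,3,4,7,9,10]=7  [2,3,4,7,8,9,10]=21  [3,4,6,7,8,9,10]=35  [4,5,6,7,8,9,10]=35
  size 8 → [0,1,2,3,4,7,9,10]=8  [1,2,3,4,7,8,9,10]=28  [2,3,4,6,7,8,9,10]=56  [3,4,5,6,7,8,9,10]=70
  size 9 → [0,1,2,3,4,7,8,9,10]=36  [1,2,3,4,6,7,8,9,10]=84  [2,3,4,5,6,7,8,9,10]=126
  first=0(i) contributes 210
  first=5(j) contributes 120
|[w]| = 330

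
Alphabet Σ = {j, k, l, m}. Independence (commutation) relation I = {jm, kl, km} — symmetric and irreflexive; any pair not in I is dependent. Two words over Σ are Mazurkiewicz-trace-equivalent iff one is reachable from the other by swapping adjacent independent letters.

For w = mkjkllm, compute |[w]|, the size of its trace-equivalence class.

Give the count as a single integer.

piece 0:m — minimal
piece 1:k — minimal
piece 2:j rests on {1:k}
piece 3:k rests on {2:j}
piece 4:l rests on {0:m, 2:j}
piece 5:l rests on {4:l}
piece 6:m rests on {5:l}
minimal pieces: {0:m, 1:k}
ways to finish when only these pieces remain (= sum over removing one remaining piece with nothing left below it):
  1 left: {3}→1  {6}→1
  2 left: {3,6}→2  {5,6}→1
  3 left: {3,5,6}→3  {4,5,6}→1
  4 left: {0,4,5,6}→1  {3,4,5,6}→4
  5 left: {0,3,4,5,6}→5  {2,3,4,5,6}→4
  placing 0:m first → 4 extensions
  placing 1:k first → 9 extensions
total linear extensions = 13

13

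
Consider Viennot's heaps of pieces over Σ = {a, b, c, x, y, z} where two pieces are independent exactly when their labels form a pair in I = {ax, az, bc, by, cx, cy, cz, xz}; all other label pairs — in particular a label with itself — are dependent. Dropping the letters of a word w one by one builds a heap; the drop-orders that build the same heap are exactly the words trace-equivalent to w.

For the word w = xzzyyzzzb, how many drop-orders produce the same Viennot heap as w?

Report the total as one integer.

3

piece 0:x — minimal
piece 1:z — minimal
piece 2:z rests on {1:z}
piece 3:y rests on {0:x, 2:z}
piece 4:y rests on {3:y}
piece 5:z rests on {4:y}
piece 6:z rests on {5:z}
piece 7:z rests on {6:z}
piece 8:b rests on {7:z}
minimal pieces: {0:x, 1:z}
ways to finish when only these pieces remain (= sum over removing one remaining piece with nothing left below it):
  1 left: {8}→1
  2 left: {7,8}→1
  3 left: {6,7,8}→1
  4 left: {5,6,7,8}→1
  5 left: {4,5,6,7,8}→1
  6 left: {3,4,5,6,7,8}→1
  7 left: {0,3,4,5,6,7,8}→1  {2,3,4,5,6,7,8}→1
  placing 0:x first → 1 extensions
  placing 1:z first → 2 extensions
total linear extensions = 3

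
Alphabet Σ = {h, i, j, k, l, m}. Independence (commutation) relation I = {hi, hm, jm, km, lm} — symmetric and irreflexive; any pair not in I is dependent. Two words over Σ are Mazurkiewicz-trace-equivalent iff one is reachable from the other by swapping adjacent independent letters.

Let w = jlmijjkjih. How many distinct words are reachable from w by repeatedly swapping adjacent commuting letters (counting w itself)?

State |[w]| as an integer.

6

drop 0:j onto floor
drop 1:l onto {0:j}
drop 2:m onto floor
drop 3:i onto {1:l, 2:m}
drop 4:j onto {3:i}
drop 5:j onto {4:j}
drop 6:k onto {5:j}
drop 7:j onto {6:k}
drop 8:i onto {7:j}
drop 9:h onto {7:j}
ground layer = {0:j, 2:m}
drop-orders for the pieces not yet dropped (sum over which currently-grounded one goes next):
  1 to go: {8} 1  {9} 1
  2 to go: {8,9} 2
  3 to go: {7,8,9} 2
  4 to go: {6,7,8,9} 2
  5 to go: {5,6,7,8,9} 2
  6 to go: {4,5,6,7,8,9} 2
  7 to go: {3,4,5,6,7,8,9} 2
  8 to go: {1,3,4,5,6,7,8,9} 2  {2,3,4,5,6,7,8,9} 2
  if 0:j drops first: 4 orders
  if 2:m drops first: 2 orders
heap linearizations: 6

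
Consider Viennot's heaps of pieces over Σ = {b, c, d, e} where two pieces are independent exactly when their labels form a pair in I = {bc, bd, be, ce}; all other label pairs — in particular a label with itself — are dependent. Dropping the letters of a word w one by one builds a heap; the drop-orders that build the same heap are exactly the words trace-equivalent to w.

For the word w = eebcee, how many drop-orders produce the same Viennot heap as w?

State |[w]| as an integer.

30

piece 0:e — minimal
piece 1:e rests on {0:e}
piece 2:b — minimal
piece 3:c — minimal
piece 4:e rests on {1:e}
piece 5:e rests on {4:e}
minimal pieces: {0:e, 2:b, 3:c}
ways to finish when only these pieces remain (= sum over removing one remaining piece with nothing left below it):
  1 left: {2}→1  {3}→1  {5}→1
  2 left: {2,3}→2  {2,5}→2  {3,5}→2  {4,5}→1
  3 left: {1,4,5}→1  {2,3,5}→6  {2,4,5}→3  {3,4,5}→3
  4 left: {0,1,4,5}→1  {1,2,4,5}→4  {1,3,4,5}→4  {2,3,4,5}→12
  placing 0:e first → 20 extensions
  placing 2:b first → 5 extensions
  placing 3:c first → 5 extensions
total linear extensions = 30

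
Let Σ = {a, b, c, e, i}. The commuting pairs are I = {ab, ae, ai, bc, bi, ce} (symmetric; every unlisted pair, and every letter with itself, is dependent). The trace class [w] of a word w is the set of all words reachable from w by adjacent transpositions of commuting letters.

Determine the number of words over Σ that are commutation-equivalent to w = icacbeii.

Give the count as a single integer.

drop 0:i onto floor
drop 1:c onto {0:i}
drop 2:a onto {1:c}
drop 3:c onto {2:a}
drop 4:b onto floor
drop 5:e onto {0:i, 4:b}
drop 6:i onto {3:c, 5:e}
drop 7:i onto {6:i}
ground layer = {0:i, 4:b}
drop-orders for the pieces not yet dropped (sum over which currently-grounded one goes next):
  1 to go: {7} 1
  2 to go: {6,7} 1
  3 to go: {3,6,7} 1  {5,6,7} 1
  4 to go: {2,3,6,7} 1  {3,5,6,7} 2  {4,5,6,7} 1
  5 to go: {1,2,3,6,7} 1  {2,3,5,6,7} 3  {3,4,5,6,7} 3
  6 to go: {1,2,3,5,6,7} 4  {2,3,4,5,6,7} 6
  if 0:i drops first: 10 orders
  if 4:b drops first: 4 orders
heap linearizations: 14

14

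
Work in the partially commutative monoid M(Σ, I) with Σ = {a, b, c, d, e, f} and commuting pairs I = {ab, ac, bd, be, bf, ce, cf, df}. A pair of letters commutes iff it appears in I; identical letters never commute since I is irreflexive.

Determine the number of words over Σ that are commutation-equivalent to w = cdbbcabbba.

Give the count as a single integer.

piece 0:c — minimal
piece 1:d rests on {0:c}
piece 2:b rests on {0:c}
piece 3:b rests on {2:b}
piece 4:c rests on {1:d, 3:b}
piece 5:a rests on {1:d}
piece 6:b rests on {4:c}
piece 7:b rests on {6:b}
piece 8:b rests on {7:b}
piece 9:a rests on {5:a}
minimal pieces: {0:c}
ways to finish when only these pieces remain (= sum over removing one remaining piece with nothing left below it):
  1 left: {8}→1  {9}→1
  2 left: {5,9}→1  {7,8}→1  {8,9}→2
  3 left: {5,8,9}→3  {6,7,8}→1  {7,8,9}→3
  4 left: {4,6,7,8}→1  {5,7,8,9}→6  {6,7,8,9}→4
  5 left: {3,4,6,7,8}→1  {4,6,7,8,9}→5  {5,6,7,8,9}→10
  6 left: {2,3,4,6,7,8}→1  {3,4,6,7,8,9}→6  {4,5,6,7,8,9}→15
  7 left: {1,4,5,6,7,8,9}→15  {2,3,4,6,7,8,9}→7  {3,4,5,6,7,8,9}→21
  8 left: {1,3,4,5,6,7,8,9}→36  {2,3,4,5,6,7,8,9}→28
  placing 0:c first → 64 extensions

64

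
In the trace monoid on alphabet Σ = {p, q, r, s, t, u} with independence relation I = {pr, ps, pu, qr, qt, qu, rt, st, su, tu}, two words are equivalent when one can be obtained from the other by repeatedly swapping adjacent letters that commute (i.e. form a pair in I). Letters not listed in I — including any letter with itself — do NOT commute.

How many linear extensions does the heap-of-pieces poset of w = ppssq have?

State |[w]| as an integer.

6

#0=p has no predecessor
#1=p depends on [0:p]
#2=s has no predecessor
#3=s depends on [2:s]
#4=q depends on [1:p, 3:s]
sources: [0:p, 2:s]
N(rest) = Σ N(rest − s) over sources s of rest; N(one piece) = 1:
  size 1 → [4]=1
  size 2 → [1,4]=1  [3,4]=1
  size 3 → [0,1,4]=1  [1,3,4]=2  [2,3,4]=1
  first=0(p) contributes 3
  first=2(s) contributes 3
|[w]| = 6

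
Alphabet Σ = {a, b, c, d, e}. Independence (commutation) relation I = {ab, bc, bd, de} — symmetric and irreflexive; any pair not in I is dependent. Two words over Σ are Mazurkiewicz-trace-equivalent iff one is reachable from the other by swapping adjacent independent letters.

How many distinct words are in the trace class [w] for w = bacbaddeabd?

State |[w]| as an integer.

173

#0=b has no predecessor
#1=a has no predecessor
#2=c depends on [1:a]
#3=b depends on [0:b]
#4=a depends on [2:c]
#5=d depends on [4:a]
#6=d depends on [5:d]
#7=e depends on [3:b, 4:a]
#8=a depends on [6:d, 7:e]
#9=b depends on [7:e]
#10=d depends on [8:a]
sources: [0:b, 1:a]
N(rest) = Σ N(rest − s) over sources s of rest; N(one piece) = 1:
  size 1 → [9]=1  [10]=1
  size 2 → [8,10]=1  [9,10]=2
  size 3 → [6,8,10]=1  [8,9,10]=3
  size 4 → [5,6,8,10]=1  [6,8,9,10]=4  [7,8,9,10]=3
  size 5 → [3,7,8,9,10]=3  [5,6,8,9,10]=5  [6,7,8,9,10]=7
  size 6 → [0,3,7,8,9,10]=3  [3,6,7,8,9,10]=10  [5,6,7,8,9,10]=12
  size 7 → [0,3,6,7,8,9,10]=13  [3,5,6,7,8,9,10]=22  [4,5,6,7,8,9,10]=12
  size 8 → [0,3,5,6,7,8,9,10]=35  [2,4,5,6,7,8,9,10]=12  [3,4,5,6,7,8,9,10]=34
  size 9 → [0,3,4,5,6,7,8,9,10]=69  [1,2,4,5,6,7,8,9,10]=12  [2,3,4,5,6,7,8,9,10]=46
  first=0(b) contributes 58
  first=1(a) contributes 115
|[w]| = 173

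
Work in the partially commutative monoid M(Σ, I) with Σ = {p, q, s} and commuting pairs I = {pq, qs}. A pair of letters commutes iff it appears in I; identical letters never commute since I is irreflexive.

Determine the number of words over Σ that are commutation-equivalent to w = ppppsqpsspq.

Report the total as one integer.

55

0(p) covers ∅
1(p) covers 0:p
2(p) covers 1:p
3(p) covers 2:p
4(s) covers 3:p
5(q) covers ∅
6(p) covers 4:s
7(s) covers 6:p
8(s) covers 7:s
9(p) covers 8:s
10(q) covers 5:q
floor of heap: 0:p, 5:q
completions by unplaced set U, small U first (add the entries for U minus each lowest piece of U):
  |U|=1: {9}:1  {10}:1
  |U|=2: {5,10}:1  {8,9}:1  {9,10}:2
  |U|=3: {5,9,10}:3  {7,8,9}:1  {8,9,10}:3
  |U|=4: {5,8,9,10}:6  {6,7,8,9}:1  {7,8,9,10}:4
  |U|=5: {4,6,7,8,9}:1  {5,7,8,9,10}:10  {6,7,8,9,10}:5
  |U|=6: {3,4,6,7,8,9}:1  {4,6,7,8,9,10}:6  {5,6,7,8,9,10}:15
  |U|=7: {2,3,4,6,7,8,9}:1  {3,4,6,7,8,9,10}:7  {4,5,6,7,8,9,10}:21
  |U|=8: {1,2,3,4,6,7,8,9}:1  {2,3,4,6,7,8,9,10}:8  {3,4,5,6,7,8,9,10}:28
  |U|=9: {0,1,2,3,4,6,7,8,9}:1  {1,2,3,4,6,7,8,9,10}:9  {2,3,4,5,6,7,8,9,10}:36
  start at 0(p): 45
  start at 5(q): 10
sum over floor = 55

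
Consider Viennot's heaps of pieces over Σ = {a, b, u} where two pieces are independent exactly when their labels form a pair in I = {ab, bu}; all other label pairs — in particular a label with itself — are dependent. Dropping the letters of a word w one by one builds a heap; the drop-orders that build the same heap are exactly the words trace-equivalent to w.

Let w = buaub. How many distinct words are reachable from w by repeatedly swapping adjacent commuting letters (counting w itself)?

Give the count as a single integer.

10

0(b) covers ∅
1(u) covers ∅
2(a) covers 1:u
3(u) covers 2:a
4(b) covers 0:b
floor of heap: 0:b, 1:u
completions by unplaced set U, small U first (add the entries for U minus each lowest piece of U):
  |U|=1: {3}:1  {4}:1
  |U|=2: {0,4}:1  {2,3}:1  {3,4}:2
  |U|=3: {0,3,4}:3  {1,2,3}:1  {2,3,4}:3
  start at 0(b): 4
  start at 1(u): 6
sum over floor = 10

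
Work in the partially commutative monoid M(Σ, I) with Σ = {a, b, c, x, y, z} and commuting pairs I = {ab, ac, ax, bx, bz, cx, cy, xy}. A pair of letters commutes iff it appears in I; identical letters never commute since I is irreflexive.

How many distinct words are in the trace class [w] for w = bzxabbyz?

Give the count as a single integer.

50

drop 0:b onto floor
drop 1:z onto floor
drop 2:x onto {1:z}
drop 3:a onto {1:z}
drop 4:b onto {0:b}
drop 5:b onto {4:b}
drop 6:y onto {3:a, 5:b}
drop 7:z onto {2:x, 6:y}
ground layer = {0:b, 1:z}
drop-orders for the pieces not yet dropped (sum over which currently-grounded one goes next):
  1 to go: {7} 1
  2 to go: {2,7} 1  {6,7} 1
  3 to go: {2,6,7} 2  {3,6,7} 1  {5,6,7} 1
  4 to go: {2,3,6,7} 3  {2,5,6,7} 3  {3,5,6,7} 2  {4,5,6,7} 1
  5 to go: {0,4,5,6,7} 1  {1,2,3,6,7} 3  {2,3,5,6,7} 8  {2,4,5,6,7} 4  {3,4,5,6,7} 3
  6 to go: {0,2,4,5,6,7} 5  {0,3,4,5,6,7} 4  {1,2,3,5,6,7} 11  {2,3,4,5,6,7} 15
  if 0:b drops first: 26 orders
  if 1:z drops first: 24 orders
heap linearizations: 50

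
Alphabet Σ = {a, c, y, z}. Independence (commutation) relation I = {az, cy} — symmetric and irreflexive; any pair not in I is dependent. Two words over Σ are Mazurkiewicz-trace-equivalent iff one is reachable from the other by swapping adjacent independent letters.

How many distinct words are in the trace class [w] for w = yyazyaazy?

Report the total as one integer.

6

#0=y has no predecessor
#1=y depends on [0:y]
#2=a depends on [1:y]
#3=z depends on [1:y]
#4=y depends on [2:a, 3:z]
#5=a depends on [4:y]
#6=a depends on [5:a]
#7=z depends on [4:y]
#8=y depends on [6:a, 7:z]
sources: [0:y]
N(rest) = Σ N(rest − s) over sources s of rest; N(one piece) = 1:
  size 1 → [8]=1
  size 2 → [6,8]=1  [7,8]=1
  size 3 → [5,6,8]=1  [6,7,8]=2
  size 4 → [5,6,7,8]=3
  size 5 → [4,5,6,7,8]=3
  size 6 → [2,4,5,6,7,8]=3  [3,4,5,6,7,8]=3
  size 7 → [2,3,4,5,6,7,8]=6
  first=0(y) contributes 6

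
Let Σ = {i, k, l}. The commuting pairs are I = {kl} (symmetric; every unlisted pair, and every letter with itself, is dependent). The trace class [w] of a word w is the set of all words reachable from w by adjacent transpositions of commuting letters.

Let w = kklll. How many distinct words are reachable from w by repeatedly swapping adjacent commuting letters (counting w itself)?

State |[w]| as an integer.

10

0(k) covers ∅
1(k) covers 0:k
2(l) covers ∅
3(l) covers 2:l
4(l) covers 3:l
floor of heap: 0:k, 2:l
completions by unplaced set U, small U first (add the entries for U minus each lowest piece of U):
  |U|=1: {1}:1  {4}:1
  |U|=2: {0,1}:1  {1,4}:2  {3,4}:1
  |U|=3: {0,1,4}:3  {1,3,4}:3  {2,3,4}:1
  start at 0(k): 4
  start at 2(l): 6
sum over floor = 10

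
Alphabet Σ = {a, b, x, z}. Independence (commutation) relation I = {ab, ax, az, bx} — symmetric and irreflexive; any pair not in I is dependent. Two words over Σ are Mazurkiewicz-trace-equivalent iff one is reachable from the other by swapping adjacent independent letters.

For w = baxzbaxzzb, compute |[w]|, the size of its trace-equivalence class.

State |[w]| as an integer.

180

#0=b has no predecessor
#1=a has no predecessor
#2=x has no predecessor
#3=z depends on [0:b, 2:x]
#4=b depends on [3:z]
#5=a depends on [1:a]
#6=x depends on [3:z]
#7=z depends on [4:b, 6:x]
#8=z depends on [7:z]
#9=b depends on [8:z]
sources: [0:b, 1:a, 2:x]
N(rest) = Σ N(rest − s) over sources s of rest; N(one piece) = 1:
  size 1 → [5]=1  [9]=1
  size 2 → [1,5]=1  [5,9]=2  [8,9]=1
  size 3 → [1,5,9]=3  [5,8,9]=3  [7,8,9]=1
  size 4 → [1,5,8,9]=6  [4,7,8,9]=1  [5,7,8,9]=4  [6,7,8,9]=1
  size 5 → [1,5,7,8,9]=10  [4,5,7,8,9]=5  [4,6,7,8,9]=2  [5,6,7,8,9]=5
  size 6 → [1,4,5,7,8,9]=15  [1,5,6,7,8,9]=15  [3,4,6,7,8,9]=2  [4,5,6,7,8,9]=12
  size 7 → [0,3,4,6,7,8,9]=2  [1,4,5,6,7,8,9]=42  [2,3,4,6,7,8,9]=2  [3,4,5,6,7,8,9]=14
  size 8 → [0,2,3,4,6,7,8,9]=4  [0,3,4,5,6,7,8,9]=16  [1,3,4,5,6,7,8,9]=56  [2,3,4,5,6,7,8,9]=16
  first=0(b) contributes 72
  first=1(a) contributes 36
  first=2(x) contributes 72
|[w]| = 180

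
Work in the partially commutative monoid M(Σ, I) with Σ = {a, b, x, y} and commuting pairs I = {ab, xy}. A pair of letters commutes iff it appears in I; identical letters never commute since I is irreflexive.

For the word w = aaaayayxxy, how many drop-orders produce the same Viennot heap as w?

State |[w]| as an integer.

6

piece 0:a — minimal
piece 1:a rests on {0:a}
piece 2:a rests on {1:a}
piece 3:a rests on {2:a}
piece 4:y rests on {3:a}
piece 5:a rests on {4:y}
piece 6:y rests on {5:a}
piece 7:x rests on {5:a}
piece 8:x rests on {7:x}
piece 9:y rests on {6:y}
minimal pieces: {0:a}
ways to finish when only these pieces remain (= sum over removing one remaining piece with nothing left below it):
  1 left: {8}→1  {9}→1
  2 left: {6,9}→1  {7,8}→1  {8,9}→2
  3 left: {6,8,9}→3  {7,8,9}→3
  4 left: {6,7,8,9}→6
  5 left: {5,6,7,8,9}→6
  6 left: {4,5,6,7,8,9}→6
  7 left: {3,4,5,6,7,8,9}→6
  8 left: {2,3,4,5,6,7,8,9}→6
  placing 0:a first → 6 extensions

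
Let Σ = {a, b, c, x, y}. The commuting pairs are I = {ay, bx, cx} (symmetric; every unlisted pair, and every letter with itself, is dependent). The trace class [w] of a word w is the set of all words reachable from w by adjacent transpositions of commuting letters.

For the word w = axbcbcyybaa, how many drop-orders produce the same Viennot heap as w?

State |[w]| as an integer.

5

0(a) covers ∅
1(x) covers 0:a
2(b) covers 0:a
3(c) covers 2:b
4(b) covers 3:c
5(c) covers 4:b
6(y) covers 1:x, 5:c
7(y) covers 6:y
8(b) covers 7:y
9(a) covers 8:b
10(a) covers 9:a
floor of heap: 0:a
completions by unplaced set U, small U first (add the entries for U minus each lowest piece of U):
  |U|=1: {10}:1
  |U|=2: {9,10}:1
  |U|=3: {8,9,10}:1
  |U|=4: {7,8,9,10}:1
  |U|=5: {6,7,8,9,10}:1
  |U|=6: {1,6,7,8,9,10}:1  {5,6,7,8,9,10}:1
  |U|=7: {1,5,6,7,8,9,10}:2  {4,5,6,7,8,9,10}:1
  |U|=8: {1,4,5,6,7,8,9,10}:3  {3,4,5,6,7,8,9,10}:1
  |U|=9: {1,3,4,5,6,7,8,9,10}:4  {2,3,4,5,6,7,8,9,10}:1
  start at 0(a): 5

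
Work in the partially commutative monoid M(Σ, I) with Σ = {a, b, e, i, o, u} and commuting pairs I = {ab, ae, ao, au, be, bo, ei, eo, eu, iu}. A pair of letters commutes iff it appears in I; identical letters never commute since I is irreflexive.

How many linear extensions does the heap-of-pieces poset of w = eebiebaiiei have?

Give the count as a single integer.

660

drop 0:e onto floor
drop 1:e onto {0:e}
drop 2:b onto floor
drop 3:i onto {2:b}
drop 4:e onto {1:e}
drop 5:b onto {3:i}
drop 6:a onto {3:i}
drop 7:i onto {5:b, 6:a}
drop 8:i onto {7:i}
drop 9:e onto {4:e}
drop 10:i onto {8:i}
ground layer = {0:e, 2:b}
drop-orders for the pieces not yet dropped (sum over which currently-grounded one goes next):
  1 to go: {9} 1  {10} 1
  2 to go: {4,9} 1  {8,10} 1  {9,10} 2
  3 to go: {1,4,9} 1  {4,9,10} 3  {7,8,10} 1  {8,9,10} 3
  4 to go: {0,1,4,9} 1  {1,4,9,10} 4  {4,8,9,10} 6  {5,7,8,10} 1  {6,7,8,10} 1  {7,8,9,10} 4
  5 to go: {0,1,4,9,10} 5  {1,4,8,9,10} 10  {4,7,8,9,10} 10  {5,6,7,8,10} 2  {5,7,8,9,10} 5  {6,7,8,9,10} 5
  6 to go: {0,1,4,8,9,10} 15  {1,4,7,8,9,10} 20  {3,5,6,7,8,10} 2  {4,5,7,8,9,10} 15  {4,6,7,8,9,10} 15  {5,6,7,8,9,10} 12
  7 to go: {0,1,4,7,8,9,10} 35  {1,4,5,7,8,9,10} 35  {1,4,6,7,8,9,10} 35  {2,3,5,6,7,8,10} 2  {3,5,6,7,8,9,10} 14  {4,5,6,7,8,9,10} 42
  8 to go: {0,1,4,5,7,8,9,10} 70  {0,1,4,6,7,8,9,10} 70  {1,4,5,6,7,8,9,10} 112  {2,3,5,6,7,8,9,10} 16  {3,4,5,6,7,8,9,10} 56
  9 to go: {0,1,4,5,6,7,8,9,10} 252  {1,3,4,5,6,7,8,9,10} 168  {2,3,4,5,6,7,8,9,10} 72
  if 0:e drops first: 240 orders
  if 2:b drops first: 420 orders
heap linearizations: 660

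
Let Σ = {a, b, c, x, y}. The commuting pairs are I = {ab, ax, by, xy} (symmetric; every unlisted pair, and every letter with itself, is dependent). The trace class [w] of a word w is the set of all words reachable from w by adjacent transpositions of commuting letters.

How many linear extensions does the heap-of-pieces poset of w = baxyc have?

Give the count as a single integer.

6

piece 0:b — minimal
piece 1:a — minimal
piece 2:x rests on {0:b}
piece 3:y rests on {1:a}
piece 4:c rests on {2:x, 3:y}
minimal pieces: {0:b, 1:a}
ways to finish when only these pieces remain (= sum over removing one remaining piece with nothing left below it):
  1 left: {4}→1
  2 left: {2,4}→1  {3,4}→1
  3 left: {0,2,4}→1  {1,3,4}→1  {2,3,4}→2
  placing 0:b first → 3 extensions
  placing 1:a first → 3 extensions
total linear extensions = 6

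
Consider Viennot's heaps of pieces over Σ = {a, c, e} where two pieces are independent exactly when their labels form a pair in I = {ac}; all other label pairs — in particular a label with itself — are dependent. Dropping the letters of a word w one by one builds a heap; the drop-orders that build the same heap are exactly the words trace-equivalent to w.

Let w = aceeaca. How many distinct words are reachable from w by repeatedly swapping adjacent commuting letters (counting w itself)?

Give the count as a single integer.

piece 0:a — minimal
piece 1:c — minimal
piece 2:e rests on {0:a, 1:c}
piece 3:e rests on {2:e}
piece 4:a rests on {3:e}
piece 5:c rests on {3:e}
piece 6:a rests on {4:a}
minimal pieces: {0:a, 1:c}
ways to finish when only these pieces remain (= sum over removing one remaining piece with nothing left below it):
  1 left: {5}→1  {6}→1
  2 left: {4,6}→1  {5,6}→2
  3 left: {4,5,6}→3
  4 left: {3,4,5,6}→3
  5 left: {2,3,4,5,6}→3
  placing 0:a first → 3 extensions
  placing 1:c first → 3 extensions
total linear extensions = 6

6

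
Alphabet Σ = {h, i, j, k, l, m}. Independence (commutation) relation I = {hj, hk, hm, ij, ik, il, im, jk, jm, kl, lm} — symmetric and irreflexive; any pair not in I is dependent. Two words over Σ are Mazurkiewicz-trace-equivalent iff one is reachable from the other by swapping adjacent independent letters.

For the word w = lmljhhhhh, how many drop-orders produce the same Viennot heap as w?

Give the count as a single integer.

54

#0=l has no predecessor
#1=m has no predecessor
#2=l depends on [0:l]
#3=j depends on [2:l]
#4=h depends on [2:l]
#5=h depends on [4:h]
#6=h depends on [5:h]
#7=h depends on [6:h]
#8=h depends on [7:h]
sources: [0:l, 1:m]
N(rest) = Σ N(rest − s) over sources s of rest; N(one piece) = 1:
  size 1 → [1]=1  [3]=1  [8]=1
  size 2 → [1,3]=2  [1,8]=2  [3,8]=2  [7,8]=1
  size 3 → [1,3,8]=6  [1,7,8]=3  [3,7,8]=3  [6,7,8]=1
  size 4 → [1,3,7,8]=12  [1,6,7,8]=4  [3,6,7,8]=4  [5,6,7,8]=1
  size 5 → [1,3,6,7,8]=20  [1,5,6,7,8]=5  [3,5,6,7,8]=5  [4,5,6,7,8]=1
  size 6 → [1,3,5,6,7,8]=30  [1,4,5,6,7,8]=6  [3,4,5,6,7,8]=6
  size 7 → [1,3,4,5,6,7,8]=42  [2,3,4,5,6,7,8]=6
  first=0(l) contributes 48
  first=1(m) contributes 6
|[w]| = 54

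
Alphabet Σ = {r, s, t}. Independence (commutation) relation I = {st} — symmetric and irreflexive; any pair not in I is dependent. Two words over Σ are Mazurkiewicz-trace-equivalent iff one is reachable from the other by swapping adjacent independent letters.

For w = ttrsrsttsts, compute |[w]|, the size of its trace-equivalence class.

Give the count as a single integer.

drop 0:t onto floor
drop 1:t onto {0:t}
drop 2:r onto {1:t}
drop 3:s onto {2:r}
drop 4:r onto {3:s}
drop 5:s onto {4:r}
drop 6:t onto {4:r}
drop 7:t onto {6:t}
drop 8:s onto {5:s}
drop 9:t onto {7:t}
drop 10:s onto {8:s}
ground layer = {0:t}
drop-orders for the pieces not yet dropped (sum over which currently-grounded one goes next):
  1 to go: {9} 1  {10} 1
  2 to go: {7,9} 1  {8,10} 1  {9,10} 2
  3 to go: {5,8,10} 1  {6,7,9} 1  {7,9,10} 3  {8,9,10} 3
  4 to go: {5,8,9,10} 4  {6,7,9,10} 4  {7,8,9,10} 6
  5 to go: {5,7,8,9,10} 10  {6,7,8,9,10} 10
  6 to go: {5,6,7,8,9,10} 20
  7 to go: {4,5,6,7,8,9,10} 20
  8 to go: {3,4,5,6,7,8,9,10} 20
  9 to go: {2,3,4,5,6,7,8,9,10} 20
  if 0:t drops first: 20 orders

20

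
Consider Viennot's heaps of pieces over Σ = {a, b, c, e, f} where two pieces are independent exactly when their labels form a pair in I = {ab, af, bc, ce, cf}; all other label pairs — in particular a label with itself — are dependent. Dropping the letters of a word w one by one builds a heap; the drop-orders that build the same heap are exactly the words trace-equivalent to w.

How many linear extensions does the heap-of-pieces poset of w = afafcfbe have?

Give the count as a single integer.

#0=a has no predecessor
#1=f has no predecessor
#2=a depends on [0:a]
#3=f depends on [1:f]
#4=c depends on [2:a]
#5=f depends on [3:f]
#6=b depends on [5:f]
#7=e depends on [2:a, 6:b]
sources: [0:a, 1:f]
N(rest) = Σ N(rest − s) over sources s of rest; N(one piece) = 1:
  size 1 → [4]=1  [7]=1
  size 2 → [4,7]=2  [6,7]=1
  size 3 → [2,4,7]=2  [4,6,7]=3  [5,6,7]=1
  size 4 → [0,2,4,7]=2  [2,4,6,7]=5  [3,5,6,7]=1  [4,5,6,7]=4
  size 5 → [0,2,4,6,7]=7  [1,3,5,6,7]=1  [2,4,5,6,7]=9  [3,4,5,6,7]=5
  size 6 → [0,2,4,5,6,7]=16  [1,3,4,5,6,7]=6  [2,3,4,5,6,7]=14
  first=0(a) contributes 20
  first=1(f) contributes 30
|[w]| = 50

50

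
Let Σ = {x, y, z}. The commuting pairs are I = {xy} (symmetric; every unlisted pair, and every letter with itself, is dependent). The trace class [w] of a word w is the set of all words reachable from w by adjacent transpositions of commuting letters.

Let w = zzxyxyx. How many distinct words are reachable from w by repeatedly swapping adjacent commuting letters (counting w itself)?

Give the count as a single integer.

10

0(z) covers ∅
1(z) covers 0:z
2(x) covers 1:z
3(y) covers 1:z
4(x) covers 2:x
5(y) covers 3:y
6(x) covers 4:x
floor of heap: 0:z
completions by unplaced set U, small U first (add the entries for U minus each lowest piece of U):
  |U|=1: {5}:1  {6}:1
  |U|=2: {3,5}:1  {4,6}:1  {5,6}:2
  |U|=3: {2,4,6}:1  {3,5,6}:3  {4,5,6}:3
  |U|=4: {2,4,5,6}:4  {3,4,5,6}:6
  |U|=5: {2,3,4,5,6}:10
  start at 0(z): 10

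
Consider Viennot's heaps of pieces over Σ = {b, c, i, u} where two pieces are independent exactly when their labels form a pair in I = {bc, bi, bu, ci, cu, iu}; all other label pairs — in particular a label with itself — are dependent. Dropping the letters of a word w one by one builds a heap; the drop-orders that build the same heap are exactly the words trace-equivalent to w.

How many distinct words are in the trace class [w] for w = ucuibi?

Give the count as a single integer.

180

0(u) covers ∅
1(c) covers ∅
2(u) covers 0:u
3(i) covers ∅
4(b) covers ∅
5(i) covers 3:i
floor of heap: 0:u, 1:c, 3:i, 4:b
completions by unplaced set U, small U first (add the entries for U minus each lowest piece of U):
  |U|=1: {1}:1  {2}:1  {4}:1  {5}:1
  |U|=2: {0,2}:1  {1,2}:2  {1,4}:2  {1,5}:2  {2,4}:2  {2,5}:2  {3,5}:1  {4,5}:2
  |U|=3: {0,1,2}:3  {0,2,4}:3  {0,2,5}:3  {1,2,4}:6  {1,2,5}:6  {1,3,5}:3  {1,4,5}:6  {2,3,5}:3  {2,4,5}:6  {3,4,5}:3
  |U|=4: {0,1,2,4}:12  {0,1,2,5}:12  {0,2,3,5}:6  {0,2,4,5}:12  {1,2,3,5}:12  {1,2,4,5}:24  {1,3,4,5}:12  {2,3,4,5}:12
  start at 0(u): 60
  start at 1(c): 30
  start at 3(i): 60
  start at 4(b): 30
sum over floor = 180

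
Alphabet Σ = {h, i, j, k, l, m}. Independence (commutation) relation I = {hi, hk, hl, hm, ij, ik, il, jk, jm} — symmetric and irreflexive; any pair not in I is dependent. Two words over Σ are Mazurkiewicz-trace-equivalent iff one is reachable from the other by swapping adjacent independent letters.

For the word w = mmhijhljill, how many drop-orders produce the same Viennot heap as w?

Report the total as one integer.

drop 0:m onto floor
drop 1:m onto {0:m}
drop 2:h onto floor
drop 3:i onto {1:m}
drop 4:j onto {2:h}
drop 5:h onto {4:j}
drop 6:l onto {1:m, 4:j}
drop 7:j onto {5:h, 6:l}
drop 8:i onto {3:i}
drop 9:l onto {7:j}
drop 10:l onto {9:l}
ground layer = {0:m, 2:h}
drop-orders for the pieces not yet dropped (sum over which currently-grounded one goes next):
  1 to go: {8} 1  {10} 1
  2 to go: {3,8} 1  {8,10} 2  {9,10} 1
  3 to go: {3,8,10} 3  {7,9,10} 1  {8,9,10} 3
  4 to go: {3,8,9,10} 6  {5,7,9,10} 1  {6,7,9,10} 1  {7,8,9,10} 4
  5 to go: {3,7,8,9,10} 10  {5,6,7,9,10} 2  {5,7,8,9,10} 5  {6,7,8,9,10} 5
  6 to go: {3,5,7,8,9,10} 15  {3,6,7,8,9,10} 15  {4,5,6,7,9,10} 2  {5,6,7,8,9,10} 12
  7 to go: {1,3,6,7,8,9,10} 15  {2,4,5,6,7,9,10} 2  {3,5,6,7,8,9,10} 42  {4,5,6,7,8,9,10} 14
  8 to go: {0,1,3,6,7,8,9,10} 15  {1,3,5,6,7,8,9,10} 57  {2,4,5,6,7,8,9,10} 16  {3,4,5,6,7,8,9,10} 56
  9 to go: {0,1,3,5,6,7,8,9,10} 72  {1,3,4,5,6,7,8,9,10} 113  {2,3,4,5,6,7,8,9,10} 72
  if 0:m drops first: 185 orders
  if 2:h drops first: 185 orders
heap linearizations: 370

370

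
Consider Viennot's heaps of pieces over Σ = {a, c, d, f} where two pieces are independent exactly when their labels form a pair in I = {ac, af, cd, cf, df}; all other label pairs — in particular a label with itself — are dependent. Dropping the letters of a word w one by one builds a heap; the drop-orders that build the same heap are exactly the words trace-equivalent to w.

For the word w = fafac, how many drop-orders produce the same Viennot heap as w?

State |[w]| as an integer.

30

drop 0:f onto floor
drop 1:a onto floor
drop 2:f onto {0:f}
drop 3:a onto {1:a}
drop 4:c onto floor
ground layer = {0:f, 1:a, 4:c}
drop-orders for the pieces not yet dropped (sum over which currently-grounded one goes next):
  1 to go: {2} 1  {3} 1  {4} 1
  2 to go: {0,2} 1  {1,3} 1  {2,3} 2  {2,4} 2  {3,4} 2
  3 to go: {0,2,3} 3  {0,2,4} 3  {1,2,3} 3  {1,3,4} 3  {2,3,4} 6
  if 0:f drops first: 12 orders
  if 1:a drops first: 12 orders
  if 4:c drops first: 6 orders
heap linearizations: 30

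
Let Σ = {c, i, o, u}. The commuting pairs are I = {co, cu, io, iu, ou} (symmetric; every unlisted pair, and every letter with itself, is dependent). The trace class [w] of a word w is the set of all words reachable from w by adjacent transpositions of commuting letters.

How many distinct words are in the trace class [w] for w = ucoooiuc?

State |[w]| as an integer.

drop 0:u onto floor
drop 1:c onto floor
drop 2:o onto floor
drop 3:o onto {2:o}
drop 4:o onto {3:o}
drop 5:i onto {1:c}
drop 6:u onto {0:u}
drop 7:c onto {5:i}
ground layer = {0:u, 1:c, 2:o}
drop-orders for the pieces not yet dropped (sum over which currently-grounded one goes next):
  1 to go: {4} 1  {6} 1  {7} 1
  2 to go: {0,6} 1  {3,4} 1  {4,6} 2  {4,7} 2  {5,7} 1  {6,7} 2
  3 to go: {0,4,6} 3  {0,6,7} 3  {1,5,7} 1  {2,3,4} 1  {3,4,6} 3  {3,4,7} 3  {4,5,7} 3  {4,6,7} 6  {5,6,7} 3
  4 to go: {0,3,4,6} 6  {0,4,6,7} 12  {0,5,6,7} 6  {1,4,5,7} 4  {1,5,6,7} 4  {2,3,4,6} 4  {2,3,4,7} 4  {3,4,5,7} 6  {3,4,6,7} 12  {4,5,6,7} 12
  5 to go: {0,1,5,6,7} 10  {0,2,3,4,6} 10  {0,3,4,6,7} 30  {0,4,5,6,7} 30  {1,3,4,5,7} 10  {1,4,5,6,7} 20  {2,3,4,5,7} 10  {2,3,4,6,7} 20  {3,4,5,6,7} 30
  6 to go: {0,1,4,5,6,7} 60  {0,2,3,4,6,7} 60  {0,3,4,5,6,7} 90  {1,2,3,4,5,7} 20  {1,3,4,5,6,7} 60  {2,3,4,5,6,7} 60
  if 0:u drops first: 140 orders
  if 1:c drops first: 210 orders
  if 2:o drops first: 210 orders
heap linearizations: 560

560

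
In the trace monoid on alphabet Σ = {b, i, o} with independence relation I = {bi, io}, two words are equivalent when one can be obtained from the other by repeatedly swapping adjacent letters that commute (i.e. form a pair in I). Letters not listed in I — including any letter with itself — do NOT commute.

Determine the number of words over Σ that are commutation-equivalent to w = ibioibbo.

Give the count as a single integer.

0(i) covers ∅
1(b) covers ∅
2(i) covers 0:i
3(o) covers 1:b
4(i) covers 2:i
5(b) covers 3:o
6(b) covers 5:b
7(o) covers 6:b
floor of heap: 0:i, 1:b
completions by unplaced set U, small U first (add the entries for U minus each lowest piece of U):
  |U|=1: {4}:1  {7}:1
  |U|=2: {2,4}:1  {4,7}:2  {6,7}:1
  |U|=3: {0,2,4}:1  {2,4,7}:3  {4,6,7}:3  {5,6,7}:1
  |U|=4: {0,2,4,7}:4  {2,4,6,7}:6  {3,5,6,7}:1  {4,5,6,7}:4
  |U|=5: {0,2,4,6,7}:10  {1,3,5,6,7}:1  {2,4,5,6,7}:10  {3,4,5,6,7}:5
  |U|=6: {0,2,4,5,6,7}:20  {1,3,4,5,6,7}:6  {2,3,4,5,6,7}:15
  start at 0(i): 21
  start at 1(b): 35
sum over floor = 56

56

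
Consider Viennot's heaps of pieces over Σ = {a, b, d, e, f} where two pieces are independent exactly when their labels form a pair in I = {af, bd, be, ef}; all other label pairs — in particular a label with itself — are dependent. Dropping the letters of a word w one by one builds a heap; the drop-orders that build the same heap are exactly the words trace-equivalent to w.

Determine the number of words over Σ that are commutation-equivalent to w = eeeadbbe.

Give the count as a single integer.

6

drop 0:e onto floor
drop 1:e onto {0:e}
drop 2:e onto {1:e}
drop 3:a onto {2:e}
drop 4:d onto {3:a}
drop 5:b onto {3:a}
drop 6:b onto {5:b}
drop 7:e onto {4:d}
ground layer = {0:e}
drop-orders for the pieces not yet dropped (sum over which currently-grounded one goes next):
  1 to go: {6} 1  {7} 1
  2 to go: {4,7} 1  {5,6} 1  {6,7} 2
  3 to go: {4,6,7} 3  {5,6,7} 3
  4 to go: {4,5,6,7} 6
  5 to go: {3,4,5,6,7} 6
  6 to go: {2,3,4,5,6,7} 6
  if 0:e drops first: 6 orders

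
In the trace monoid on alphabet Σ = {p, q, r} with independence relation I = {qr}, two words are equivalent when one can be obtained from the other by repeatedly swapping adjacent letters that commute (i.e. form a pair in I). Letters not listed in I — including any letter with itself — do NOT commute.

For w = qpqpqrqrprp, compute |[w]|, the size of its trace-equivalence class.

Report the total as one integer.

6

piece 0:q — minimal
piece 1:p rests on {0:q}
piece 2:q rests on {1:p}
piece 3:p rests on {2:q}
piece 4:q rests on {3:p}
piece 5:r rests on {3:p}
piece 6:q rests on {4:q}
piece 7:r rests on {5:r}
piece 8:p rests on {6:q, 7:r}
piece 9:r rests on {8:p}
piece 10:p rests on {9:r}
minimal pieces: {0:q}
ways to finish when only these pieces remain (= sum over removing one remaining piece with nothing left below it):
  1 left: {10}→1
  2 left: {9,10}→1
  3 left: {8,9,10}→1
  4 left: {6,8,9,10}→1  {7,8,9,10}→1
  5 left: {4,6,8,9,10}→1  {5,7,8,9,10}→1  {6,7,8,9,10}→2
  6 left: {4,6,7,8,9,10}→3  {5,6,7,8,9,10}→3
  7 left: {4,5,6,7,8,9,10}→6
  8 left: {3,4,5,6,7,8,9,10}→6
  9 left: {2,3,4,5,6,7,8,9,10}→6
  placing 0:q first → 6 extensions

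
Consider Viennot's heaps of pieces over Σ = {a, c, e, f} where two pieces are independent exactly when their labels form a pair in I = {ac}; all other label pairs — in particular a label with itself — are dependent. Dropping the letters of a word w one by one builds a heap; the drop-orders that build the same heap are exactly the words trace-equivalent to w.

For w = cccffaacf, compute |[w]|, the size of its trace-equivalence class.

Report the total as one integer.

3

0(c) covers ∅
1(c) covers 0:c
2(c) covers 1:c
3(f) covers 2:c
4(f) covers 3:f
5(a) covers 4:f
6(a) covers 5:a
7(c) covers 4:f
8(f) covers 6:a, 7:c
floor of heap: 0:c
completions by unplaced set U, small U first (add the entries for U minus each lowest piece of U):
  |U|=1: {8}:1
  |U|=2: {6,8}:1  {7,8}:1
  |U|=3: {5,6,8}:1  {6,7,8}:2
  |U|=4: {5,6,7,8}:3
  |U|=5: {4,5,6,7,8}:3
  |U|=6: {3,4,5,6,7,8}:3
  |U|=7: {2,3,4,5,6,7,8}:3
  start at 0(c): 3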